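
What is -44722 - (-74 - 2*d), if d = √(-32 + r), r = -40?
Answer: -44648 + 12*I*√2 ≈ -44648.0 + 16.971*I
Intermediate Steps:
d = 6*I*√2 (d = √(-32 - 40) = √(-72) = 6*I*√2 ≈ 8.4853*I)
-44722 - (-74 - 2*d) = -44722 - (-74 - 12*I*√2) = -44722 + (74 + 12*I*√2) = -44648 + 12*I*√2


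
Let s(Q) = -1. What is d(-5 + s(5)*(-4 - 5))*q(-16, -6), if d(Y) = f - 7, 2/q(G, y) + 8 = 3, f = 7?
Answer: 0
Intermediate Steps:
q(G, y) = -2/5 (q(G, y) = 2/(-8 + 3) = 2/(-5) = 2*(-1/5) = -2/5)
d(Y) = 0 (d(Y) = 7 - 7 = 0)
d(-5 + s(5)*(-4 - 5))*q(-16, -6) = 0*(-2/5) = 0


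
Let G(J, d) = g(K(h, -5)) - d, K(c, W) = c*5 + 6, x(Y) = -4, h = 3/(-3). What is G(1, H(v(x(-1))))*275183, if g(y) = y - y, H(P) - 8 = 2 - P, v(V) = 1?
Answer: -2476647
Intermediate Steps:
h = -1 (h = 3*(-1/3) = -1)
K(c, W) = 6 + 5*c (K(c, W) = 5*c + 6 = 6 + 5*c)
H(P) = 10 - P (H(P) = 8 + (2 - P) = 10 - P)
g(y) = 0
G(J, d) = -d (G(J, d) = 0 - d = -d)
G(1, H(v(x(-1))))*275183 = -(10 - 1*1)*275183 = -(10 - 1)*275183 = -1*9*275183 = -9*275183 = -2476647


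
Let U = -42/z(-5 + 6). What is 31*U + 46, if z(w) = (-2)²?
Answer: -559/2 ≈ -279.50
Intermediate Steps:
z(w) = 4
U = -21/2 (U = -42/4 = -42*¼ = -21/2 ≈ -10.500)
31*U + 46 = 31*(-21/2) + 46 = -651/2 + 46 = -559/2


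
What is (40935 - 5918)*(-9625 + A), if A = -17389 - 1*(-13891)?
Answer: -459528091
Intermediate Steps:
A = -3498 (A = -17389 + 13891 = -3498)
(40935 - 5918)*(-9625 + A) = (40935 - 5918)*(-9625 - 3498) = 35017*(-13123) = -459528091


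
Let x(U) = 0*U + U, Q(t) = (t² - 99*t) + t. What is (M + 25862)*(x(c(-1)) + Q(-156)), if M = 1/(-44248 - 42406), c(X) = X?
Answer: 88796955633381/86654 ≈ 1.0247e+9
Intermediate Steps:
Q(t) = t² - 98*t
M = -1/86654 (M = 1/(-86654) = -1/86654 ≈ -1.1540e-5)
x(U) = U (x(U) = 0 + U = U)
(M + 25862)*(x(c(-1)) + Q(-156)) = (-1/86654 + 25862)*(-1 - 156*(-98 - 156)) = 2241045747*(-1 - 156*(-254))/86654 = 2241045747*(-1 + 39624)/86654 = (2241045747/86654)*39623 = 88796955633381/86654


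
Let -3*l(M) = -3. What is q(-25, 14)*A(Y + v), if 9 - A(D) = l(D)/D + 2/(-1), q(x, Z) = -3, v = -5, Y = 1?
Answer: -135/4 ≈ -33.750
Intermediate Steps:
l(M) = 1 (l(M) = -1/3*(-3) = 1)
A(D) = 11 - 1/D (A(D) = 9 - (1/D + 2/(-1)) = 9 - (1/D + 2*(-1)) = 9 - (1/D - 2) = 9 - (-2 + 1/D) = 9 + (2 - 1/D) = 11 - 1/D)
q(-25, 14)*A(Y + v) = -3*(11 - 1/(1 - 5)) = -3*(11 - 1/(-4)) = -3*(11 - 1*(-1/4)) = -3*(11 + 1/4) = -3*45/4 = -135/4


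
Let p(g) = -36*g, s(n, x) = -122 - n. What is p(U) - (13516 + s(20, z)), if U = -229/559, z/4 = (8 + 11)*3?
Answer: -7467822/559 ≈ -13359.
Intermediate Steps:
z = 228 (z = 4*((8 + 11)*3) = 4*(19*3) = 4*57 = 228)
U = -229/559 (U = -229*1/559 = -229/559 ≈ -0.40966)
p(U) - (13516 + s(20, z)) = -36*(-229/559) - (13516 + (-122 - 1*20)) = 8244/559 - (13516 + (-122 - 20)) = 8244/559 - (13516 - 142) = 8244/559 - 1*13374 = 8244/559 - 13374 = -7467822/559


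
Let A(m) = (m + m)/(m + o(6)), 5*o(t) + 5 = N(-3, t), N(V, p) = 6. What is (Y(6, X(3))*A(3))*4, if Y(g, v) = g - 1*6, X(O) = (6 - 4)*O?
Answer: 0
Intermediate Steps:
X(O) = 2*O
o(t) = ⅕ (o(t) = -1 + (⅕)*6 = -1 + 6/5 = ⅕)
Y(g, v) = -6 + g (Y(g, v) = g - 6 = -6 + g)
A(m) = 2*m/(⅕ + m) (A(m) = (m + m)/(m + ⅕) = (2*m)/(⅕ + m) = 2*m/(⅕ + m))
(Y(6, X(3))*A(3))*4 = ((-6 + 6)*(10*3/(1 + 5*3)))*4 = (0*(10*3/(1 + 15)))*4 = (0*(10*3/16))*4 = (0*(10*3*(1/16)))*4 = (0*(15/8))*4 = 0*4 = 0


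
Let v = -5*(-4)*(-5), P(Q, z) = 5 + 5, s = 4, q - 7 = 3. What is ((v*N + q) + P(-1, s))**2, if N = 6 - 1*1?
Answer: 230400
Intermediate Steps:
q = 10 (q = 7 + 3 = 10)
N = 5 (N = 6 - 1 = 5)
P(Q, z) = 10
v = -100 (v = 20*(-5) = -100)
((v*N + q) + P(-1, s))**2 = ((-100*5 + 10) + 10)**2 = ((-500 + 10) + 10)**2 = (-490 + 10)**2 = (-480)**2 = 230400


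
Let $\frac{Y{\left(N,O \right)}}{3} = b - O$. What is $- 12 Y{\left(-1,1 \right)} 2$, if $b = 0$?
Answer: $72$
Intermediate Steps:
$Y{\left(N,O \right)} = - 3 O$ ($Y{\left(N,O \right)} = 3 \left(0 - O\right) = 3 \left(- O\right) = - 3 O$)
$- 12 Y{\left(-1,1 \right)} 2 = - 12 \left(\left(-3\right) 1\right) 2 = \left(-12\right) \left(-3\right) 2 = 36 \cdot 2 = 72$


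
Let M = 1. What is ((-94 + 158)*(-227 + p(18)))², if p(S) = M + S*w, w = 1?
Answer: 177209344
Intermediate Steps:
p(S) = 1 + S (p(S) = 1 + S*1 = 1 + S)
((-94 + 158)*(-227 + p(18)))² = ((-94 + 158)*(-227 + (1 + 18)))² = (64*(-227 + 19))² = (64*(-208))² = (-13312)² = 177209344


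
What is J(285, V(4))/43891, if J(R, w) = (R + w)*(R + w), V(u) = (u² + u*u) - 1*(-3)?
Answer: 102400/43891 ≈ 2.3331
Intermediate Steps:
V(u) = 3 + 2*u² (V(u) = (u² + u²) + 3 = 2*u² + 3 = 3 + 2*u²)
J(R, w) = (R + w)²
J(285, V(4))/43891 = (285 + (3 + 2*4²))²/43891 = (285 + (3 + 2*16))²*(1/43891) = (285 + (3 + 32))²*(1/43891) = (285 + 35)²*(1/43891) = 320²*(1/43891) = 102400*(1/43891) = 102400/43891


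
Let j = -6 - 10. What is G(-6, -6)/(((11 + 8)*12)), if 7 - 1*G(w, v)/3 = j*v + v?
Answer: -83/76 ≈ -1.0921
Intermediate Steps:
j = -16
G(w, v) = 21 + 45*v (G(w, v) = 21 - 3*(-16*v + v) = 21 - (-45)*v = 21 + 45*v)
G(-6, -6)/(((11 + 8)*12)) = (21 + 45*(-6))/(((11 + 8)*12)) = (21 - 270)/((19*12)) = -249/228 = -249*1/228 = -83/76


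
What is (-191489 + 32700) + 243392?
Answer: 84603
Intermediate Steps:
(-191489 + 32700) + 243392 = -158789 + 243392 = 84603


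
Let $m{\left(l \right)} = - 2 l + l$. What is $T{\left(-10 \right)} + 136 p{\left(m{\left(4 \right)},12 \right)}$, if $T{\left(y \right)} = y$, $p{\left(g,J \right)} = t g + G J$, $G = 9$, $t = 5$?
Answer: $11958$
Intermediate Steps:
$m{\left(l \right)} = - l$
$p{\left(g,J \right)} = 5 g + 9 J$
$T{\left(-10 \right)} + 136 p{\left(m{\left(4 \right)},12 \right)} = -10 + 136 \left(5 \left(\left(-1\right) 4\right) + 9 \cdot 12\right) = -10 + 136 \left(5 \left(-4\right) + 108\right) = -10 + 136 \left(-20 + 108\right) = -10 + 136 \cdot 88 = -10 + 11968 = 11958$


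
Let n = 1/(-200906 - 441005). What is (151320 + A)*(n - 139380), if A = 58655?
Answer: -18786369849130475/641911 ≈ -2.9266e+10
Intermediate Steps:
n = -1/641911 (n = 1/(-641911) = -1/641911 ≈ -1.5578e-6)
(151320 + A)*(n - 139380) = (151320 + 58655)*(-1/641911 - 139380) = 209975*(-89469555181/641911) = -18786369849130475/641911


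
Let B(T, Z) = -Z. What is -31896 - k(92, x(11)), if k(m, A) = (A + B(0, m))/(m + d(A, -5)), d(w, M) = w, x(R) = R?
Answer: -3285207/103 ≈ -31895.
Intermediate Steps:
k(m, A) = (A - m)/(A + m) (k(m, A) = (A - m)/(m + A) = (A - m)/(A + m))
-31896 - k(92, x(11)) = -31896 - (11 - 1*92)/(11 + 92) = -31896 - (11 - 92)/103 = -31896 - (-81)/103 = -31896 - 1*(-81/103) = -31896 + 81/103 = -3285207/103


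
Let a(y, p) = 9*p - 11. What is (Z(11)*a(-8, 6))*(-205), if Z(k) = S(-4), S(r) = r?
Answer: 35260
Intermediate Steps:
Z(k) = -4
a(y, p) = -11 + 9*p
(Z(11)*a(-8, 6))*(-205) = -4*(-11 + 9*6)*(-205) = -4*(-11 + 54)*(-205) = -4*43*(-205) = -172*(-205) = 35260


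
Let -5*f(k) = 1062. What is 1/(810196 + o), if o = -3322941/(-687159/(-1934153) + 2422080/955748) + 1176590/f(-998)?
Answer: -26262002012679/9069547242114044144 ≈ -2.8956e-6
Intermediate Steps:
f(k) = -1062/5 (f(k) = -⅕*1062 = -1062/5)
o = -30346916224778519228/26262002012679 (o = -3322941/(-687159/(-1934153) + 2422080/955748) + 1176590/(-1062/5) = -3322941/(-687159*(-1/1934153) + 2422080*(1/955748)) + 1176590*(-5/1062) = -3322941/(687159/1934153 + 605520/238937) - 2941475/531 = -3322941/1335356034543/462140715361 - 2941475/531 = -3322941*462140715361/1335356034543 - 2941475/531 = -511888776947465567/445118678181 - 2941475/531 = -30346916224778519228/26262002012679 ≈ -1.1555e+6)
1/(810196 + o) = 1/(810196 - 30346916224778519228/26262002012679) = 1/(-9069547242114044144/26262002012679) = -26262002012679/9069547242114044144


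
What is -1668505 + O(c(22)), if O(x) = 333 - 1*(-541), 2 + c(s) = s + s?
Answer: -1667631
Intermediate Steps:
c(s) = -2 + 2*s (c(s) = -2 + (s + s) = -2 + 2*s)
O(x) = 874 (O(x) = 333 + 541 = 874)
-1668505 + O(c(22)) = -1668505 + 874 = -1667631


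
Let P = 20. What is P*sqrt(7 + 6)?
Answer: 20*sqrt(13) ≈ 72.111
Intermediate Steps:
P*sqrt(7 + 6) = 20*sqrt(7 + 6) = 20*sqrt(13)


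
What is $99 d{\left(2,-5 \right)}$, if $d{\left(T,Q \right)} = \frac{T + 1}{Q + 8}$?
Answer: $99$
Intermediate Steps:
$d{\left(T,Q \right)} = \frac{1 + T}{8 + Q}$
$99 d{\left(2,-5 \right)} = 99 \frac{1 + 2}{8 - 5} = 99 \cdot \frac{1}{3} \cdot 3 = 99 \cdot 1 = 99$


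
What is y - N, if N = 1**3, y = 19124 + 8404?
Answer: 27527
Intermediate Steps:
y = 27528
N = 1
y - N = 27528 - 1*1 = 27528 - 1 = 27527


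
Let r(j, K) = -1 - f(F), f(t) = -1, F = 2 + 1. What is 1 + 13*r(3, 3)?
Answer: 1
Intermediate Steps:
F = 3
r(j, K) = 0 (r(j, K) = -1 - 1*(-1) = -1 + 1 = 0)
1 + 13*r(3, 3) = 1 + 13*0 = 1 + 0 = 1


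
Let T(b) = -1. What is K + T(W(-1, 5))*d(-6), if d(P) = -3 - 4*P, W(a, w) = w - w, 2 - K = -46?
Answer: 27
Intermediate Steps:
K = 48 (K = 2 - 1*(-46) = 2 + 46 = 48)
W(a, w) = 0
K + T(W(-1, 5))*d(-6) = 48 - (-3 - 4*(-6)) = 48 - (-3 + 24) = 48 - 1*21 = 48 - 21 = 27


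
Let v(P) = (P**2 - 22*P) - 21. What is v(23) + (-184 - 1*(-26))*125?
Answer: -19748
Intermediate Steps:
v(P) = -21 + P**2 - 22*P
v(23) + (-184 - 1*(-26))*125 = (-21 + 23**2 - 22*23) + (-184 - 1*(-26))*125 = (-21 + 529 - 506) + (-184 + 26)*125 = 2 - 158*125 = 2 - 19750 = -19748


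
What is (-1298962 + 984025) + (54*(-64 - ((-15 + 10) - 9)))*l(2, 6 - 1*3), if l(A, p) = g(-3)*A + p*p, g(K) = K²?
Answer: -387837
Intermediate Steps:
l(A, p) = p² + 9*A (l(A, p) = (-3)²*A + p*p = 9*A + p² = p² + 9*A)
(-1298962 + 984025) + (54*(-64 - ((-15 + 10) - 9)))*l(2, 6 - 1*3) = (-1298962 + 984025) + (54*(-64 - ((-15 + 10) - 9)))*((6 - 1*3)² + 9*2) = -314937 + (54*(-64 - (-5 - 9)))*((6 - 3)² + 18) = -314937 + (54*(-64 - 1*(-14)))*(3² + 18) = -314937 + (54*(-64 + 14))*(9 + 18) = -314937 + (54*(-50))*27 = -314937 - 2700*27 = -314937 - 72900 = -387837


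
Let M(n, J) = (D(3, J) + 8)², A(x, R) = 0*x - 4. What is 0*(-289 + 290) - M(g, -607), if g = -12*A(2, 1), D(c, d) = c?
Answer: -121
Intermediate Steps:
A(x, R) = -4 (A(x, R) = 0 - 4 = -4)
g = 48 (g = -12*(-4) = 48)
M(n, J) = 121 (M(n, J) = (3 + 8)² = 11² = 121)
0*(-289 + 290) - M(g, -607) = 0*(-289 + 290) - 1*121 = 0*1 - 121 = 0 - 121 = -121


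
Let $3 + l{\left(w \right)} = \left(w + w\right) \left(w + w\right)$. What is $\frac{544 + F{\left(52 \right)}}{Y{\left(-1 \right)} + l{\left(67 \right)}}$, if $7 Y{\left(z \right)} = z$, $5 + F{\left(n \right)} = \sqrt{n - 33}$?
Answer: $\frac{3773}{125670} + \frac{7 \sqrt{19}}{125670} \approx 0.030266$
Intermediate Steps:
$l{\left(w \right)} = -3 + 4 w^{2}$ ($l{\left(w \right)} = -3 + \left(w + w\right) \left(w + w\right) = -3 + 2 w 2 w = -3 + 4 w^{2}$)
$F{\left(n \right)} = -5 + \sqrt{-33 + n}$ ($F{\left(n \right)} = -5 + \sqrt{n - 33} = -5 + \sqrt{-33 + n}$)
$Y{\left(z \right)} = \frac{z}{7}$
$\frac{544 + F{\left(52 \right)}}{Y{\left(-1 \right)} + l{\left(67 \right)}} = \frac{544 - \left(5 - \sqrt{-33 + 52}\right)}{\frac{1}{7} \left(-1\right) - \left(3 - 4 \cdot 67^{2}\right)} = \frac{544 - \left(5 - \sqrt{19}\right)}{- \frac{1}{7} + \left(-3 + 4 \cdot 4489\right)} = \frac{539 + \sqrt{19}}{- \frac{1}{7} + \left(-3 + 17956\right)} = \frac{539 + \sqrt{19}}{- \frac{1}{7} + 17953} = \frac{539 + \sqrt{19}}{\frac{125670}{7}} = \left(539 + \sqrt{19}\right) \frac{7}{125670} = \frac{3773}{125670} + \frac{7 \sqrt{19}}{125670}$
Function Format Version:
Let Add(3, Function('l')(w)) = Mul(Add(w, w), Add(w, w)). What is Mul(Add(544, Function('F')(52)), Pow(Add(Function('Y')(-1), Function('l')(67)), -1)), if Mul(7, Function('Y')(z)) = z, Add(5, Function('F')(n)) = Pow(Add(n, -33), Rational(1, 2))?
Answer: Add(Rational(3773, 125670), Mul(Rational(7, 125670), Pow(19, Rational(1, 2)))) ≈ 0.030266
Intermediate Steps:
Function('l')(w) = Add(-3, Mul(4, Pow(w, 2))) (Function('l')(w) = Add(-3, Mul(Add(w, w), Add(w, w))) = Add(-3, Mul(Mul(2, w), Mul(2, w))) = Add(-3, Mul(4, Pow(w, 2))))
Function('F')(n) = Add(-5, Pow(Add(-33, n), Rational(1, 2))) (Function('F')(n) = Add(-5, Pow(Add(n, -33), Rational(1, 2))) = Add(-5, Pow(Add(-33, n), Rational(1, 2))))
Function('Y')(z) = Mul(Rational(1, 7), z)
Mul(Add(544, Function('F')(52)), Pow(Add(Function('Y')(-1), Function('l')(67)), -1)) = Mul(Add(544, Add(-5, Pow(Add(-33, 52), Rational(1, 2)))), Pow(Add(Mul(Rational(1, 7), -1), Add(-3, Mul(4, Pow(67, 2)))), -1)) = Mul(Add(544, Add(-5, Pow(19, Rational(1, 2)))), Pow(Add(Rational(-1, 7), Add(-3, Mul(4, 4489))), -1)) = Mul(Add(539, Pow(19, Rational(1, 2))), Pow(Add(Rational(-1, 7), Add(-3, 17956)), -1)) = Mul(Add(539, Pow(19, Rational(1, 2))), Pow(Add(Rational(-1, 7), 17953), -1)) = Mul(Add(539, Pow(19, Rational(1, 2))), Pow(Rational(125670, 7), -1)) = Mul(Add(539, Pow(19, Rational(1, 2))), Rational(7, 125670)) = Add(Rational(3773, 125670), Mul(Rational(7, 125670), Pow(19, Rational(1, 2))))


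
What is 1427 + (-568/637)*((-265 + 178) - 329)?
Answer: 88099/49 ≈ 1797.9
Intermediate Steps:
1427 + (-568/637)*((-265 + 178) - 329) = 1427 + (-568*1/637)*(-87 - 329) = 1427 - 568/637*(-416) = 1427 + 18176/49 = 88099/49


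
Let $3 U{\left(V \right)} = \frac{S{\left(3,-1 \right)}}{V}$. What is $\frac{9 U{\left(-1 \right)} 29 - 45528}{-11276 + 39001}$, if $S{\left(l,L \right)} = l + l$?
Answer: $- \frac{1842}{1109} \approx -1.661$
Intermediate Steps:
$S{\left(l,L \right)} = 2 l$
$U{\left(V \right)} = \frac{2}{V}$ ($U{\left(V \right)} = \frac{2 \cdot 3 \frac{1}{V}}{3} = \frac{6 \frac{1}{V}}{3} = \frac{2}{V}$)
$\frac{9 U{\left(-1 \right)} 29 - 45528}{-11276 + 39001} = \frac{9 \frac{2}{-1} \cdot 29 - 45528}{-11276 + 39001} = \frac{9 \cdot 2 \left(-1\right) 29 - 45528}{27725} = \left(9 \left(-2\right) 29 - 45528\right) \frac{1}{27725} = \left(\left(-18\right) 29 - 45528\right) \frac{1}{27725} = \left(-522 - 45528\right) \frac{1}{27725} = \left(-46050\right) \frac{1}{27725} = - \frac{1842}{1109}$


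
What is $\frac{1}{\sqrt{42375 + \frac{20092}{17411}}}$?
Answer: $\frac{\sqrt{12846031099187}}{737811217} \approx 0.0048578$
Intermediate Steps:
$\frac{1}{\sqrt{42375 + \frac{20092}{17411}}} = \frac{1}{\sqrt{\frac{737811217}{17411}}} = \frac{1}{\frac{1}{17411} \sqrt{12846031099187}} = \frac{\sqrt{12846031099187}}{737811217}$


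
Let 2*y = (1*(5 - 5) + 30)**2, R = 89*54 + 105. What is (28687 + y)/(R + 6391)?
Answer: 29137/11302 ≈ 2.5780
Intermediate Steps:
R = 4911 (R = 4806 + 105 = 4911)
y = 450 (y = (1*(5 - 5) + 30)**2/2 = (1*0 + 30)**2/2 = (0 + 30)**2/2 = (1/2)*30**2 = (1/2)*900 = 450)
(28687 + y)/(R + 6391) = (28687 + 450)/(4911 + 6391) = 29137/11302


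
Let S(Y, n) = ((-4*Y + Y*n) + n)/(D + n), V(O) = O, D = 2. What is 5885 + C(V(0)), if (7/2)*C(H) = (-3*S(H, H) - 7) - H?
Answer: 5883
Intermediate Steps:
S(Y, n) = (n - 4*Y + Y*n)/(2 + n) (S(Y, n) = ((-4*Y + Y*n) + n)/(2 + n) = (n - 4*Y + Y*n)/(2 + n))
C(H) = -2 - 2*H/7 - 6*(H**2 - 3*H)/(7*(2 + H)) (C(H) = 2*((-3*(H - 4*H + H*H)/(2 + H) - 7) - H)/7 = 2*((-3*(H - 4*H + H**2)/(2 + H) - 7) - H)/7 = 2*((-3*(H**2 - 3*H)/(2 + H) - 7) - H)/7 = 2*((-7 - 3*(H**2 - 3*H)/(2 + H)) - H)/7 = 2*(-7 - H - 3*(H**2 - 3*H)/(2 + H))/7 = -2 - 2*H/7 - 6*(H**2 - 3*H)/(7*(2 + H)))
5885 + C(V(0)) = 5885 + 4*(-7 - 2*0**2)/(7*(2 + 0)) = 5885 + (4/7)*(-7 - 2*0)/2 = 5885 + (4/7)*(1/2)*(-7 + 0) = 5885 + (4/7)*(1/2)*(-7) = 5885 - 2 = 5883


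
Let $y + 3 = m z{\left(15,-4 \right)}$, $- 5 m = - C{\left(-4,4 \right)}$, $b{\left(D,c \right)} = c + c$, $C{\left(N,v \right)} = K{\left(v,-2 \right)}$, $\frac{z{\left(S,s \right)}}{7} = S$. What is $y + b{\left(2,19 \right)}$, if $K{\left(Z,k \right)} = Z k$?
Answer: $-133$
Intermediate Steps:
$z{\left(S,s \right)} = 7 S$
$C{\left(N,v \right)} = - 2 v$ ($C{\left(N,v \right)} = v \left(-2\right) = - 2 v$)
$b{\left(D,c \right)} = 2 c$
$m = - \frac{8}{5}$ ($m = - \frac{\left(-1\right) \left(\left(-2\right) 4\right)}{5} = - \frac{\left(-1\right) \left(-8\right)}{5} = \left(- \frac{1}{5}\right) 8 = - \frac{8}{5} \approx -1.6$)
$y = -171$ ($y = -3 - \frac{8 \cdot 7 \cdot 15}{5} = -3 - 168 = -171$)
$y + b{\left(2,19 \right)} = -171 + 2 \cdot 19 = -171 + 38 = -133$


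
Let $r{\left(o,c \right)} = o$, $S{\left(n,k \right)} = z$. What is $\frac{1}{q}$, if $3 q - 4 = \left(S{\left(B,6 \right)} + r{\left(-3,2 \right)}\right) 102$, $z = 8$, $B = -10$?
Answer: $\frac{3}{514} \approx 0.0058366$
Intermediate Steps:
$S{\left(n,k \right)} = 8$
$q = \frac{514}{3}$ ($q = \frac{4}{3} + \frac{\left(8 - 3\right) 102}{3} = \frac{4}{3} + \frac{5 \cdot 102}{3} = \frac{4}{3} + \frac{1}{3} \cdot 510 = \frac{4}{3} + 170 = \frac{514}{3} \approx 171.33$)
$\frac{1}{q} = \frac{1}{\frac{514}{3}} = \frac{3}{514}$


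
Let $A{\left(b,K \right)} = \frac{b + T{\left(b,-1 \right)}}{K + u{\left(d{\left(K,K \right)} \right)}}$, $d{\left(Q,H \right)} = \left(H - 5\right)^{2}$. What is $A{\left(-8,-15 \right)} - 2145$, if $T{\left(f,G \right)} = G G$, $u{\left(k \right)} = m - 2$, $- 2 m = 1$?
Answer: $- \frac{10723}{5} \approx -2144.6$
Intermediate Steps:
$m = - \frac{1}{2}$ ($m = \left(- \frac{1}{2}\right) 1 = - \frac{1}{2} \approx -0.5$)
$d{\left(Q,H \right)} = \left(-5 + H\right)^{2}$
$u{\left(k \right)} = - \frac{5}{2}$ ($u{\left(k \right)} = - \frac{1}{2} - 2 = - \frac{5}{2}$)
$T{\left(f,G \right)} = G^{2}$
$A{\left(b,K \right)} = \frac{1 + b}{- \frac{5}{2} + K}$ ($A{\left(b,K \right)} = \frac{b + \left(-1\right)^{2}}{K - \frac{5}{2}} = \frac{b + 1}{- \frac{5}{2} + K} = \frac{1 + b}{- \frac{5}{2} + K}$)
$A{\left(-8,-15 \right)} - 2145 = \frac{2 \left(1 - 8\right)}{-5 + 2 \left(-15\right)} - 2145 = 2 \frac{1}{-5 - 30} \left(-7\right) - 2145 = 2 \frac{1}{-35} \left(-7\right) - 2145 = 2 \left(- \frac{1}{35}\right) \left(-7\right) - 2145 = \frac{2}{5} - 2145 = - \frac{10723}{5}$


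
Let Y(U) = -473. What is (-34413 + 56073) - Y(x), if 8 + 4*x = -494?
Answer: 22133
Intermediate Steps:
x = -251/2 (x = -2 + (1/4)*(-494) = -2 - 247/2 = -251/2 ≈ -125.50)
(-34413 + 56073) - Y(x) = (-34413 + 56073) - 1*(-473) = 21660 + 473 = 22133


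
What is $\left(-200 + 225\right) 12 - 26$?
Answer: $274$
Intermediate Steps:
$\left(-200 + 225\right) 12 - 26 = 25 \cdot 12 - 26 = 300 - 26 = 274$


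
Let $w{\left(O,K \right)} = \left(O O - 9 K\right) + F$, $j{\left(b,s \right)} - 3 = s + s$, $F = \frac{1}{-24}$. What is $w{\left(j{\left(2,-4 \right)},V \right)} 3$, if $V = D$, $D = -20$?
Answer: $\frac{4919}{8} \approx 614.88$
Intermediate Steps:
$F = - \frac{1}{24} \approx -0.041667$
$j{\left(b,s \right)} = 3 + 2 s$ ($j{\left(b,s \right)} = 3 + \left(s + s\right) = 3 + 2 s$)
$V = -20$
$w{\left(O,K \right)} = - \frac{1}{24} + O^{2} - 9 K$ ($w{\left(O,K \right)} = \left(O O - 9 K\right) - \frac{1}{24} = \left(O^{2} - 9 K\right) - \frac{1}{24} = - \frac{1}{24} + O^{2} - 9 K$)
$w{\left(j{\left(2,-4 \right)},V \right)} 3 = \left(- \frac{1}{24} + \left(3 + 2 \left(-4\right)\right)^{2} - -180\right) 3 = \left(- \frac{1}{24} + \left(3 - 8\right)^{2} + 180\right) 3 = \left(- \frac{1}{24} + \left(-5\right)^{2} + 180\right) 3 = \left(- \frac{1}{24} + 25 + 180\right) 3 = \frac{4919}{24} \cdot 3 = \frac{4919}{8}$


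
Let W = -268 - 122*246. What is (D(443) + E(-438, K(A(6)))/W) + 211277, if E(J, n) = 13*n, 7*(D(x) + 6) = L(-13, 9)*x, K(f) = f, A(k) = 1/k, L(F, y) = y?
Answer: 269410365029/1271760 ≈ 2.1184e+5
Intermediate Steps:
W = -30280 (W = -268 - 30012 = -30280)
D(x) = -6 + 9*x/7 (D(x) = -6 + (9*x)/7 = -6 + 9*x/7)
(D(443) + E(-438, K(A(6)))/W) + 211277 = ((-6 + (9/7)*443) + (13/6)/(-30280)) + 211277 = ((-6 + 3987/7) + (13*(1/6))*(-1/30280)) + 211277 = (3945/7 + (13/6)*(-1/30280)) + 211277 = (3945/7 - 13/181680) + 211277 = 716727509/1271760 + 211277 = 269410365029/1271760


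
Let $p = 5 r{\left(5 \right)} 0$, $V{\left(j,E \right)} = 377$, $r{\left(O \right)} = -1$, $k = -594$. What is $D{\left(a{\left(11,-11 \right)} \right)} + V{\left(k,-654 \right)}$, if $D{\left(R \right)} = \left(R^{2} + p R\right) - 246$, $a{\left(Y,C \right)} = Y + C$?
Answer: $131$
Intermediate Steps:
$a{\left(Y,C \right)} = C + Y$
$p = 0$ ($p = 5 \left(-1\right) 0 = \left(-5\right) 0 = 0$)
$D{\left(R \right)} = -246 + R^{2}$ ($D{\left(R \right)} = \left(R^{2} + 0 R\right) - 246 = \left(R^{2} + 0\right) - 246 = R^{2} - 246 = -246 + R^{2}$)
$D{\left(a{\left(11,-11 \right)} \right)} + V{\left(k,-654 \right)} = \left(-246 + \left(-11 + 11\right)^{2}\right) + 377 = \left(-246 + 0^{2}\right) + 377 = \left(-246 + 0\right) + 377 = -246 + 377 = 131$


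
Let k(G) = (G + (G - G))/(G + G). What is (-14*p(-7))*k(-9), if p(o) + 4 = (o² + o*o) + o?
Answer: -609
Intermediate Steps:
k(G) = ½ (k(G) = (G + 0)/((2*G)) = G*(1/(2*G)) = ½)
p(o) = -4 + o + 2*o² (p(o) = -4 + ((o² + o*o) + o) = -4 + ((o² + o²) + o) = -4 + (2*o² + o) = -4 + (o + 2*o²) = -4 + o + 2*o²)
(-14*p(-7))*k(-9) = -14*(-4 - 7 + 2*(-7)²)*(½) = -14*(-4 - 7 + 2*49)*(½) = -14*(-4 - 7 + 98)*(½) = -14*87*(½) = -1218*½ = -609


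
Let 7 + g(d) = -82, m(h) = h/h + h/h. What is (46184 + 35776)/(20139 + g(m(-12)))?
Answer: 8196/2005 ≈ 4.0878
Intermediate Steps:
m(h) = 2 (m(h) = 1 + 1 = 2)
g(d) = -89 (g(d) = -7 - 82 = -89)
(46184 + 35776)/(20139 + g(m(-12))) = (46184 + 35776)/(20139 - 89) = 81960/20050 = 81960*(1/20050) = 8196/2005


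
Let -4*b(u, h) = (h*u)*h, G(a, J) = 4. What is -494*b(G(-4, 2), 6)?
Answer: 17784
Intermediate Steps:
b(u, h) = -u*h²/4 (b(u, h) = -h*u*h/4 = -u*h²/4)
-494*b(G(-4, 2), 6) = -(-247)*4*6²/2 = -(-247)*4*36/2 = -494*(-36) = 17784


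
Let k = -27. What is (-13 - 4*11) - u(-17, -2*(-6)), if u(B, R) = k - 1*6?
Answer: -24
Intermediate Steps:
u(B, R) = -33 (u(B, R) = -27 - 1*6 = -27 - 6 = -33)
(-13 - 4*11) - u(-17, -2*(-6)) = (-13 - 4*11) - 1*(-33) = (-13 - 44) + 33 = -57 + 33 = -24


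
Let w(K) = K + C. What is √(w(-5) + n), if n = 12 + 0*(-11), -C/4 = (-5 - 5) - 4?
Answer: 3*√7 ≈ 7.9373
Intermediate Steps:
C = 56 (C = -4*((-5 - 5) - 4) = -4*(-10 - 4) = -4*(-14) = 56)
w(K) = 56 + K (w(K) = K + 56 = 56 + K)
n = 12 (n = 12 + 0 = 12)
√(w(-5) + n) = √((56 - 5) + 12) = √(51 + 12) = √63 = 3*√7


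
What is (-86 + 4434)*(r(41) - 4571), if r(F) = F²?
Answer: -12565720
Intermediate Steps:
(-86 + 4434)*(r(41) - 4571) = (-86 + 4434)*(41² - 4571) = 4348*(1681 - 4571) = 4348*(-2890) = -12565720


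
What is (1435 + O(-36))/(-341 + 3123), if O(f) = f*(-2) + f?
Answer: 1471/2782 ≈ 0.52876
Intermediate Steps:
O(f) = -f (O(f) = -2*f + f = -f)
(1435 + O(-36))/(-341 + 3123) = (1435 - 1*(-36))/(-341 + 3123) = (1435 + 36)/2782 = 1471*(1/2782) = 1471/2782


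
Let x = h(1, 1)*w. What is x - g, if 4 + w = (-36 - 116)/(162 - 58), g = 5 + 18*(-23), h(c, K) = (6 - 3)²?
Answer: 4678/13 ≈ 359.85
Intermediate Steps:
h(c, K) = 9 (h(c, K) = 3² = 9)
g = -409 (g = 5 - 414 = -409)
w = -71/13 (w = -4 + (-36 - 116)/(162 - 58) = -4 - 152/104 = -4 - 152*1/104 = -4 - 19/13 = -71/13 ≈ -5.4615)
x = -639/13 (x = 9*(-71/13) = -639/13 ≈ -49.154)
x - g = -639/13 - 1*(-409) = -639/13 + 409 = 4678/13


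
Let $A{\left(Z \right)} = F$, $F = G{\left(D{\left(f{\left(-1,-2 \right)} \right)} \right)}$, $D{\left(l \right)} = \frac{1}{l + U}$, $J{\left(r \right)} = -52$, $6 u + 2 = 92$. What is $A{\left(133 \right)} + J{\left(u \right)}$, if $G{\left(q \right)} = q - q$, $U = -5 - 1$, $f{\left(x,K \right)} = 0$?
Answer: $-52$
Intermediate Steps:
$u = 15$ ($u = - \frac{1}{3} + \frac{1}{6} \cdot 92 = - \frac{1}{3} + \frac{46}{3} = 15$)
$U = -6$ ($U = -5 - 1 = -6$)
$D{\left(l \right)} = \frac{1}{-6 + l}$ ($D{\left(l \right)} = \frac{1}{l - 6} = \frac{1}{-6 + l}$)
$G{\left(q \right)} = 0$
$F = 0$
$A{\left(Z \right)} = 0$
$A{\left(133 \right)} + J{\left(u \right)} = 0 - 52 = -52$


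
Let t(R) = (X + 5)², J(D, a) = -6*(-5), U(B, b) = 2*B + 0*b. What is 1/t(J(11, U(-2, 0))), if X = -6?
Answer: 1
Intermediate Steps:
U(B, b) = 2*B (U(B, b) = 2*B + 0 = 2*B)
J(D, a) = 30
t(R) = 1 (t(R) = (-6 + 5)² = (-1)² = 1)
1/t(J(11, U(-2, 0))) = 1/1 = 1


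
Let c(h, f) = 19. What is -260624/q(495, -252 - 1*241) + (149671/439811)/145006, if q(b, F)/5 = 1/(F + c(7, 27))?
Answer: 7878523005218538371/318876169330 ≈ 2.4707e+7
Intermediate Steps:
q(b, F) = 5/(19 + F) (q(b, F) = 5/(F + 19) = 5/(19 + F))
-260624/q(495, -252 - 1*241) + (149671/439811)/145006 = -260624/(5/(19 + (-252 - 1*241))) + (149671/439811)/145006 = -260624/(5/(19 + (-252 - 241))) + (149671*(1/439811))*(1/145006) = -260624/(5/(19 - 493)) + (149671/439811)*(1/145006) = -260624/(5/(-474)) + 149671/63775233866 = -260624/(5*(-1/474)) + 149671/63775233866 = -260624/(-5/474) + 149671/63775233866 = -260624*(-474/5) + 149671/63775233866 = 123535776/5 + 149671/63775233866 = 7878523005218538371/318876169330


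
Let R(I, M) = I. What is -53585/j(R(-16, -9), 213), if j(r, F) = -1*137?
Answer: 53585/137 ≈ 391.13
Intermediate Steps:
j(r, F) = -137
-53585/j(R(-16, -9), 213) = -53585/(-137) = -53585*(-1/137) = 53585/137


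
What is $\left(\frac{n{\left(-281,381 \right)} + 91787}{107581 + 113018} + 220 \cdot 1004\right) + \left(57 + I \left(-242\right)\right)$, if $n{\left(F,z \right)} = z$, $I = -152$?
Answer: $\frac{56853087047}{220599} \approx 2.5772 \cdot 10^{5}$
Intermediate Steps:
$\left(\frac{n{\left(-281,381 \right)} + 91787}{107581 + 113018} + 220 \cdot 1004\right) + \left(57 + I \left(-242\right)\right) = \left(\frac{381 + 91787}{107581 + 113018} + 220 \cdot 1004\right) + \left(57 - -36784\right) = \left(\frac{92168}{220599} + 220880\right) + \left(57 + 36784\right) = \left(92168 \cdot \frac{1}{220599} + 220880\right) + 36841 = \left(\frac{92168}{220599} + 220880\right) + 36841 = \frac{48725999288}{220599} + 36841 = \frac{56853087047}{220599}$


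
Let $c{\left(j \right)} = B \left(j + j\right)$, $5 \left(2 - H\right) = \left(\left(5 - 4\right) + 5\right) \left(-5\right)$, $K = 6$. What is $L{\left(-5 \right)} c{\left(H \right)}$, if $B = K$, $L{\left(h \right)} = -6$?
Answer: $-576$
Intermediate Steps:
$B = 6$
$H = 8$ ($H = 2 - \frac{\left(\left(5 - 4\right) + 5\right) \left(-5\right)}{5} = 2 - \frac{\left(1 + 5\right) \left(-5\right)}{5} = 2 - \frac{6 \left(-5\right)}{5} = 2 - -6 = 2 + 6 = 8$)
$c{\left(j \right)} = 12 j$ ($c{\left(j \right)} = 6 \left(j + j\right) = 6 \cdot 2 j = 12 j$)
$L{\left(-5 \right)} c{\left(H \right)} = - 6 \cdot 12 \cdot 8 = \left(-6\right) 96 = -576$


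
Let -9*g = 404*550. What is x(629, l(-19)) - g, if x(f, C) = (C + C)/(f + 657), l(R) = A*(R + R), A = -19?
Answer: 142881098/5787 ≈ 24690.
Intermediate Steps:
l(R) = -38*R (l(R) = -19*(R + R) = -38*R)
g = -222200/9 (g = -404*550/9 = -⅑*222200 = -222200/9 ≈ -24689.)
x(f, C) = 2*C/(657 + f) (x(f, C) = (2*C)/(657 + f) = 2*C/(657 + f))
x(629, l(-19)) - g = 2*(-38*(-19))/(657 + 629) - 1*(-222200/9) = 2*722/1286 + 222200/9 = 2*722*(1/1286) + 222200/9 = 722/643 + 222200/9 = 142881098/5787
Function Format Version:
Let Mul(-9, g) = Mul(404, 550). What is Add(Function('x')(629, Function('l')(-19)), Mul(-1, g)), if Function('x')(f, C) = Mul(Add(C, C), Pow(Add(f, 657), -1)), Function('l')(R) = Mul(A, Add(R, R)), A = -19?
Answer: Rational(142881098, 5787) ≈ 24690.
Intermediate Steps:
Function('l')(R) = Mul(-38, R) (Function('l')(R) = Mul(-19, Add(R, R)) = Mul(-19, Mul(2, R)) = Mul(-38, R))
g = Rational(-222200, 9) (g = Mul(Rational(-1, 9), Mul(404, 550)) = Mul(Rational(-1, 9), 222200) = Rational(-222200, 9) ≈ -24689.)
Function('x')(f, C) = Mul(2, C, Pow(Add(657, f), -1)) (Function('x')(f, C) = Mul(Mul(2, C), Pow(Add(657, f), -1)) = Mul(2, C, Pow(Add(657, f), -1)))
Add(Function('x')(629, Function('l')(-19)), Mul(-1, g)) = Add(Mul(2, Mul(-38, -19), Pow(Add(657, 629), -1)), Mul(-1, Rational(-222200, 9))) = Add(Mul(2, 722, Pow(1286, -1)), Rational(222200, 9)) = Add(Mul(2, 722, Rational(1, 1286)), Rational(222200, 9)) = Add(Rational(722, 643), Rational(222200, 9)) = Rational(142881098, 5787)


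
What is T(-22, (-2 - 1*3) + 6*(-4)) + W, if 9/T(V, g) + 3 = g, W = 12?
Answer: 375/32 ≈ 11.719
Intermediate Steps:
T(V, g) = 9/(-3 + g)
T(-22, (-2 - 1*3) + 6*(-4)) + W = 9/(-3 + ((-2 - 1*3) + 6*(-4))) + 12 = 9/(-3 + ((-2 - 3) - 24)) + 12 = 9/(-3 + (-5 - 24)) + 12 = 9/(-3 - 29) + 12 = 9/(-32) + 12 = 9*(-1/32) + 12 = -9/32 + 12 = 375/32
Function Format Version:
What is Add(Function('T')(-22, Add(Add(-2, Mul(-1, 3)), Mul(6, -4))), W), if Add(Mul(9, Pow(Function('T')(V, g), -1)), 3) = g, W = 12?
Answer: Rational(375, 32) ≈ 11.719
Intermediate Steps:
Function('T')(V, g) = Mul(9, Pow(Add(-3, g), -1))
Add(Function('T')(-22, Add(Add(-2, Mul(-1, 3)), Mul(6, -4))), W) = Add(Mul(9, Pow(Add(-3, Add(Add(-2, Mul(-1, 3)), Mul(6, -4))), -1)), 12) = Add(Mul(9, Pow(Add(-3, Add(Add(-2, -3), -24)), -1)), 12) = Add(Mul(9, Pow(Add(-3, Add(-5, -24)), -1)), 12) = Add(Mul(9, Pow(Add(-3, -29), -1)), 12) = Add(Mul(9, Pow(-32, -1)), 12) = Add(Mul(9, Rational(-1, 32)), 12) = Add(Rational(-9, 32), 12) = Rational(375, 32)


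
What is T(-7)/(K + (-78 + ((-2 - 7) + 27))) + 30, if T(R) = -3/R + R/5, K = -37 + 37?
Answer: 31517/1050 ≈ 30.016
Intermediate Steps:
K = 0
T(R) = -3/R + R/5 (T(R) = -3/R + R*(⅕) = -3/R + R/5)
T(-7)/(K + (-78 + ((-2 - 7) + 27))) + 30 = (-3/(-7) + (⅕)*(-7))/(0 + (-78 + ((-2 - 7) + 27))) + 30 = (-3*(-⅐) - 7/5)/(0 + (-78 + (-9 + 27))) + 30 = (3/7 - 7/5)/(0 + (-78 + 18)) + 30 = -34/35/(0 - 60) + 30 = -34/35/(-60) + 30 = -1/60*(-34/35) + 30 = 17/1050 + 30 = 31517/1050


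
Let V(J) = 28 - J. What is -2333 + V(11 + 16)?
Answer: -2332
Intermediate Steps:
-2333 + V(11 + 16) = -2333 + (28 - (11 + 16)) = -2333 + (28 - 1*27) = -2333 + (28 - 27) = -2333 + 1 = -2332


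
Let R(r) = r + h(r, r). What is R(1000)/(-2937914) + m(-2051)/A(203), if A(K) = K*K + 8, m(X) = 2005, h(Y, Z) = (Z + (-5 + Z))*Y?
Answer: -38189307215/60546000669 ≈ -0.63075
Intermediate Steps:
h(Y, Z) = Y*(-5 + 2*Z) (h(Y, Z) = (-5 + 2*Z)*Y = Y*(-5 + 2*Z))
R(r) = r + r*(-5 + 2*r)
A(K) = 8 + K² (A(K) = K² + 8 = 8 + K²)
R(1000)/(-2937914) + m(-2051)/A(203) = (2*1000*(-2 + 1000))/(-2937914) + 2005/(8 + 203²) = (2*1000*998)*(-1/2937914) + 2005/(8 + 41209) = 1996000*(-1/2937914) + 2005/41217 = -998000/1468957 + 2005*(1/41217) = -998000/1468957 + 2005/41217 = -38189307215/60546000669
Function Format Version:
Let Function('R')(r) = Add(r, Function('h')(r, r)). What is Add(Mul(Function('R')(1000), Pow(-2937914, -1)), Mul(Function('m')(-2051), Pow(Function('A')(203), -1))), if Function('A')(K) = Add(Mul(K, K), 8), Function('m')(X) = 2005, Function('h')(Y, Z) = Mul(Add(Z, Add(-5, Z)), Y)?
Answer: Rational(-38189307215, 60546000669) ≈ -0.63075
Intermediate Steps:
Function('h')(Y, Z) = Mul(Y, Add(-5, Mul(2, Z))) (Function('h')(Y, Z) = Mul(Add(-5, Mul(2, Z)), Y) = Mul(Y, Add(-5, Mul(2, Z))))
Function('R')(r) = Add(r, Mul(r, Add(-5, Mul(2, r))))
Function('A')(K) = Add(8, Pow(K, 2)) (Function('A')(K) = Add(Pow(K, 2), 8) = Add(8, Pow(K, 2)))
Add(Mul(Function('R')(1000), Pow(-2937914, -1)), Mul(Function('m')(-2051), Pow(Function('A')(203), -1))) = Add(Mul(Mul(2, 1000, Add(-2, 1000)), Pow(-2937914, -1)), Mul(2005, Pow(Add(8, Pow(203, 2)), -1))) = Add(Mul(Mul(2, 1000, 998), Rational(-1, 2937914)), Mul(2005, Pow(Add(8, 41209), -1))) = Add(Mul(1996000, Rational(-1, 2937914)), Mul(2005, Pow(41217, -1))) = Add(Rational(-998000, 1468957), Mul(2005, Rational(1, 41217))) = Add(Rational(-998000, 1468957), Rational(2005, 41217)) = Rational(-38189307215, 60546000669)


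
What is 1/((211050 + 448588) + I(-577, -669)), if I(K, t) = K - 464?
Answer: 1/658597 ≈ 1.5184e-6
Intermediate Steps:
I(K, t) = -464 + K
1/((211050 + 448588) + I(-577, -669)) = 1/((211050 + 448588) + (-464 - 577)) = 1/(659638 - 1041) = 1/658597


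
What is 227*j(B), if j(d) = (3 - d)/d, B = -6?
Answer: -681/2 ≈ -340.50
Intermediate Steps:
j(d) = (3 - d)/d
227*j(B) = 227*((3 - 1*(-6))/(-6)) = 227*(-(3 + 6)/6) = 227*(-⅙*9) = 227*(-3/2) = -681/2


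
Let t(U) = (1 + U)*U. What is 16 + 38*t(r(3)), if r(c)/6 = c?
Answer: 13012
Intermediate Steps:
r(c) = 6*c
t(U) = U*(1 + U)
16 + 38*t(r(3)) = 16 + 38*((6*3)*(1 + 6*3)) = 16 + 38*(18*(1 + 18)) = 16 + 38*(18*19) = 16 + 38*342 = 16 + 12996 = 13012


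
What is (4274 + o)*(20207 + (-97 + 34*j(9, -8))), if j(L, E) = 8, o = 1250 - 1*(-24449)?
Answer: 610909686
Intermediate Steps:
o = 25699 (o = 1250 + 24449 = 25699)
(4274 + o)*(20207 + (-97 + 34*j(9, -8))) = (4274 + 25699)*(20207 + (-97 + 34*8)) = 29973*(20207 + (-97 + 272)) = 29973*(20207 + 175) = 29973*20382 = 610909686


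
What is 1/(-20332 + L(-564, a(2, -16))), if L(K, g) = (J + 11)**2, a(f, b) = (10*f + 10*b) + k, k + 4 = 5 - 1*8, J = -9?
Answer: -1/20328 ≈ -4.9193e-5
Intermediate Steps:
k = -7 (k = -4 + (5 - 1*8) = -4 + (5 - 8) = -4 - 3 = -7)
a(f, b) = -7 + 10*b + 10*f (a(f, b) = (10*f + 10*b) - 7 = (10*b + 10*f) - 7 = -7 + 10*b + 10*f)
L(K, g) = 4 (L(K, g) = (-9 + 11)**2 = 2**2 = 4)
1/(-20332 + L(-564, a(2, -16))) = 1/(-20332 + 4) = 1/(-20328) = -1/20328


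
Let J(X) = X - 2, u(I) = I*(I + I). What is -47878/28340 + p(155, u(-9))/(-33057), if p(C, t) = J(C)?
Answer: -88168837/52046410 ≈ -1.6940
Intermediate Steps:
u(I) = 2*I² (u(I) = I*(2*I) = 2*I²)
J(X) = -2 + X
p(C, t) = -2 + C
-47878/28340 + p(155, u(-9))/(-33057) = -47878/28340 + (-2 + 155)/(-33057) = -47878*1/28340 + 153*(-1/33057) = -23939/14170 - 17/3673 = -88168837/52046410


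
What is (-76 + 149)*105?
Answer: 7665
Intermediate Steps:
(-76 + 149)*105 = 73*105 = 7665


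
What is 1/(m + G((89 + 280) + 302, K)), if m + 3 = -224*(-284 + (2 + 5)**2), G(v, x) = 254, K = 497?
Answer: 1/52891 ≈ 1.8907e-5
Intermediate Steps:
m = 52637 (m = -3 - 224*(-284 + (2 + 5)**2) = -3 - 224*(-284 + 7**2) = -3 - 224*(-284 + 49) = -3 - 224*(-235) = -3 + 52640 = 52637)
1/(m + G((89 + 280) + 302, K)) = 1/(52637 + 254) = 1/52891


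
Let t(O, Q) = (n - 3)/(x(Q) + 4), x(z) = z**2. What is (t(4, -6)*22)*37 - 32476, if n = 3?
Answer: -32476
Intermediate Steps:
t(O, Q) = 0 (t(O, Q) = (3 - 3)/(Q**2 + 4) = 0/(4 + Q**2) = 0)
(t(4, -6)*22)*37 - 32476 = (0*22)*37 - 32476 = 0*37 - 32476 = 0 - 32476 = -32476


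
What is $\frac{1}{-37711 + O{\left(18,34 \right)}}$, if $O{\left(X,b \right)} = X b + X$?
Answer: $- \frac{1}{37081} \approx -2.6968 \cdot 10^{-5}$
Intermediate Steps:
$O{\left(X,b \right)} = X + X b$
$\frac{1}{-37711 + O{\left(18,34 \right)}} = \frac{1}{-37711 + 18 \left(1 + 34\right)} = \frac{1}{-37711 + 18 \cdot 35} = \frac{1}{-37711 + 630} = \frac{1}{-37081} = - \frac{1}{37081}$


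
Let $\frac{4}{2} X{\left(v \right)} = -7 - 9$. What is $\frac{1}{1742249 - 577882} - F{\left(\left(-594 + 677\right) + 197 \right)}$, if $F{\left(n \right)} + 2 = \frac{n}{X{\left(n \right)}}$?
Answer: $\frac{43081580}{1164367} \approx 37.0$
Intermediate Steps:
$X{\left(v \right)} = -8$ ($X{\left(v \right)} = \frac{-7 - 9}{2} = \frac{1}{2} \left(-16\right) = -8$)
$F{\left(n \right)} = -2 - \frac{n}{8}$ ($F{\left(n \right)} = -2 + \frac{n}{-8} = -2 + n \left(- \frac{1}{8}\right) = -2 - \frac{n}{8}$)
$\frac{1}{1742249 - 577882} - F{\left(\left(-594 + 677\right) + 197 \right)} = \frac{1}{1742249 - 577882} - \left(-2 - \frac{\left(-594 + 677\right) + 197}{8}\right) = \frac{1}{1164367} - \left(-2 - \frac{83 + 197}{8}\right) = \frac{1}{1164367} - \left(-2 - 35\right) = \frac{1}{1164367} - -37 = \frac{1}{1164367} + 37 = \frac{43081580}{1164367}$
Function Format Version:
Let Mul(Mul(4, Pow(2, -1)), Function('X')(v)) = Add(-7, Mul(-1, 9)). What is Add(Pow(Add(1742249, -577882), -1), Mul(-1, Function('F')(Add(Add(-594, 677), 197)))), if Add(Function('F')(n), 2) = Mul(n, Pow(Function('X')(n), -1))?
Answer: Rational(43081580, 1164367) ≈ 37.000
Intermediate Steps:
Function('X')(v) = -8 (Function('X')(v) = Mul(Rational(1, 2), Add(-7, Mul(-1, 9))) = Mul(Rational(1, 2), Add(-7, -9)) = Mul(Rational(1, 2), -16) = -8)
Function('F')(n) = Add(-2, Mul(Rational(-1, 8), n)) (Function('F')(n) = Add(-2, Mul(n, Pow(-8, -1))) = Add(-2, Mul(n, Rational(-1, 8))) = Add(-2, Mul(Rational(-1, 8), n)))
Add(Pow(Add(1742249, -577882), -1), Mul(-1, Function('F')(Add(Add(-594, 677), 197)))) = Add(Pow(Add(1742249, -577882), -1), Mul(-1, Add(-2, Mul(Rational(-1, 8), Add(Add(-594, 677), 197))))) = Add(Pow(1164367, -1), Mul(-1, Add(-2, Mul(Rational(-1, 8), Add(83, 197))))) = Add(Rational(1, 1164367), Mul(-1, Add(-2, Mul(Rational(-1, 8), 280)))) = Add(Rational(1, 1164367), Mul(-1, Add(-2, -35))) = Add(Rational(1, 1164367), Mul(-1, -37)) = Add(Rational(1, 1164367), 37) = Rational(43081580, 1164367)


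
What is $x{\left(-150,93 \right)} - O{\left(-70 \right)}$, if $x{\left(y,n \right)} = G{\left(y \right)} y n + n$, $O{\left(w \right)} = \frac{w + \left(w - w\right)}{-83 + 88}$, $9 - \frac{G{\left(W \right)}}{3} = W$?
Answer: $-6654043$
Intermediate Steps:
$G{\left(W \right)} = 27 - 3 W$
$O{\left(w \right)} = \frac{w}{5}$ ($O{\left(w \right)} = \frac{w + 0}{5} = w \frac{1}{5} = \frac{w}{5}$)
$x{\left(y,n \right)} = n + n y \left(27 - 3 y\right)$ ($x{\left(y,n \right)} = \left(27 - 3 y\right) y n + n = y \left(27 - 3 y\right) n + n = n y \left(27 - 3 y\right) + n = n + n y \left(27 - 3 y\right)$)
$x{\left(-150,93 \right)} - O{\left(-70 \right)} = \left(-1\right) 93 \left(-1 + 3 \left(-150\right) \left(-9 - 150\right)\right) - \frac{1}{5} \left(-70\right) = \left(-1\right) 93 \left(-1 + 3 \left(-150\right) \left(-159\right)\right) - -14 = \left(-1\right) 93 \left(-1 + 71550\right) + 14 = \left(-1\right) 93 \cdot 71549 + 14 = -6654057 + 14 = -6654043$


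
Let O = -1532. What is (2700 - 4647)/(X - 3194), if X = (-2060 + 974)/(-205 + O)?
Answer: 1127313/1848964 ≈ 0.60970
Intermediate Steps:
X = 362/579 (X = (-2060 + 974)/(-205 - 1532) = -1086/(-1737) = -1086*(-1/1737) = 362/579 ≈ 0.62522)
(2700 - 4647)/(X - 3194) = (2700 - 4647)/(362/579 - 3194) = -1947/(-1848964/579) = -1947*(-579/1848964) = 1127313/1848964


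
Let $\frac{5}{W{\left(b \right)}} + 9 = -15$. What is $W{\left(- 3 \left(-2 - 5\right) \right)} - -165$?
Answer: $\frac{3955}{24} \approx 164.79$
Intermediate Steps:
$W{\left(b \right)} = - \frac{5}{24}$ ($W{\left(b \right)} = \frac{5}{-9 - 15} = \frac{5}{-24} = 5 \left(- \frac{1}{24}\right) = - \frac{5}{24}$)
$W{\left(- 3 \left(-2 - 5\right) \right)} - -165 = - \frac{5}{24} - -165 = - \frac{5}{24} + 165 = \frac{3955}{24}$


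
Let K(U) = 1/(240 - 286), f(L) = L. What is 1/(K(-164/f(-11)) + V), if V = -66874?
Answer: -46/3076205 ≈ -1.4953e-5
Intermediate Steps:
K(U) = -1/46 (K(U) = 1/(-46) = -1/46)
1/(K(-164/f(-11)) + V) = 1/(-1/46 - 66874) = 1/(-3076205/46) = -46/3076205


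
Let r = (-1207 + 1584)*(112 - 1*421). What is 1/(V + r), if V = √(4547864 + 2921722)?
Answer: -38831/4521049821 - √829954/4521049821 ≈ -8.7904e-6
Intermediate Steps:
V = 3*√829954 (V = √7469586 = 3*√829954 ≈ 2733.1)
r = -116493 (r = 377*(112 - 421) = 377*(-309) = -116493)
1/(V + r) = 1/(3*√829954 - 116493) = 1/(-116493 + 3*√829954)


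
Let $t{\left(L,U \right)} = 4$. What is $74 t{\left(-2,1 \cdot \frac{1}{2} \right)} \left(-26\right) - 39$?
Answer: $-7735$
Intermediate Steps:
$74 t{\left(-2,1 \cdot \frac{1}{2} \right)} \left(-26\right) - 39 = 74 \cdot 4 \left(-26\right) - 39 = 74 \left(-104\right) - 39 = -7696 - 39 = -7735$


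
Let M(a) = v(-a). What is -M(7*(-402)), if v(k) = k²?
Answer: -7918596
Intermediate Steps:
M(a) = a² (M(a) = (-a)² = a²)
-M(7*(-402)) = -(7*(-402))² = -1*(-2814)² = -1*7918596 = -7918596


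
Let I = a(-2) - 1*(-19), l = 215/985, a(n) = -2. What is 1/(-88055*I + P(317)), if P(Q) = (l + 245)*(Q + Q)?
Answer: -197/264268923 ≈ -7.4545e-7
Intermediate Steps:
l = 43/197 (l = 215*(1/985) = 43/197 ≈ 0.21827)
P(Q) = 96616*Q/197 (P(Q) = (43/197 + 245)*(Q + Q) = 48308*(2*Q)/197 = 96616*Q/197)
I = 17 (I = -2 - 1*(-19) = -2 + 19 = 17)
1/(-88055*I + P(317)) = 1/(-88055*17 + (96616/197)*317) = 1/(-1496935 + 30627272/197) = 1/(-264268923/197) = -197/264268923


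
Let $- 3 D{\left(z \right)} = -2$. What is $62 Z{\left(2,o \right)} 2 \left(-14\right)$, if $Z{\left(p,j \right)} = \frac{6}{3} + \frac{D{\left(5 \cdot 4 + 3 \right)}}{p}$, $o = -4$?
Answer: $- \frac{12152}{3} \approx -4050.7$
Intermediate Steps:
$D{\left(z \right)} = \frac{2}{3}$ ($D{\left(z \right)} = \left(- \frac{1}{3}\right) \left(-2\right) = \frac{2}{3}$)
$Z{\left(p,j \right)} = 2 + \frac{2}{3 p}$ ($Z{\left(p,j \right)} = \frac{6}{3} + \frac{2}{3 p} = 6 \cdot \frac{1}{3} + \frac{2}{3 p} = 2 + \frac{2}{3 p}$)
$62 Z{\left(2,o \right)} 2 \left(-14\right) = 62 \left(2 + \frac{2}{3 \cdot 2}\right) 2 \left(-14\right) = 62 \left(2 + \frac{2}{3} \cdot \frac{1}{2}\right) 2 \left(-14\right) = 62 \left(2 + \frac{1}{3}\right) 2 \left(-14\right) = 62 \cdot \frac{7}{3} \cdot 2 \left(-14\right) = 62 \cdot \frac{14}{3} \left(-14\right) = \frac{868}{3} \left(-14\right) = - \frac{12152}{3}$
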